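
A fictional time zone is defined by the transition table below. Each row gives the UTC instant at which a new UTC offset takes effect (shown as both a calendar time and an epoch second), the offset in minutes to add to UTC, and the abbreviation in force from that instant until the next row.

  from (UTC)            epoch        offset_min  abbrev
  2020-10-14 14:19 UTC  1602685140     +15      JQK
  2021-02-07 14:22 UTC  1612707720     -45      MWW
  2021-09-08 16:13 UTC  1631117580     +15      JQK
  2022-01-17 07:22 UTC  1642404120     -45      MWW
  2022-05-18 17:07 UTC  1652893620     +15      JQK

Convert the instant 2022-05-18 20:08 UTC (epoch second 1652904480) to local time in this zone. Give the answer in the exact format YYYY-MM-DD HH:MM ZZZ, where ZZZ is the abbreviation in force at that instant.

Query: 2022-05-18 20:08 UTC
Rule 5/5 (JQK, +00:15): 2022-05-18 17:07 UTC ≤ query < +∞
20·60 + 8 + 15 = 1223 min
1223 = 0·1440 + 1223; 1223 = 20·60 + 23 → 20:23, same day
→ 2022-05-18 20:23 JQK

2022-05-18 20:23 JQK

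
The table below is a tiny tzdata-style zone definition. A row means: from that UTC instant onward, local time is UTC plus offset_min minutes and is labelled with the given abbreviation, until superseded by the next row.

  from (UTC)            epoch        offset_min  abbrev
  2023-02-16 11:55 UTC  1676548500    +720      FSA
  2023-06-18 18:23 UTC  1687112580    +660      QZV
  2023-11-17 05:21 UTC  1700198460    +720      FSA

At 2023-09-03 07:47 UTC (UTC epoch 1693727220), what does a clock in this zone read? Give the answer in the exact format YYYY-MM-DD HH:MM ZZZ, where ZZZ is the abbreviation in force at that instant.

2023-09-03 18:47 QZV

Query: 2023-09-03 07:47 UTC
Rule 2/3 (QZV, +11:00): 2023-06-18 18:23 UTC ≤ query < 2023-11-17 05:21 UTC
7·60 + 47 + 660 = 1127 min
1127 = 0·1440 + 1127; 1127 = 18·60 + 47 → 18:47, same day
→ 2023-09-03 18:47 QZV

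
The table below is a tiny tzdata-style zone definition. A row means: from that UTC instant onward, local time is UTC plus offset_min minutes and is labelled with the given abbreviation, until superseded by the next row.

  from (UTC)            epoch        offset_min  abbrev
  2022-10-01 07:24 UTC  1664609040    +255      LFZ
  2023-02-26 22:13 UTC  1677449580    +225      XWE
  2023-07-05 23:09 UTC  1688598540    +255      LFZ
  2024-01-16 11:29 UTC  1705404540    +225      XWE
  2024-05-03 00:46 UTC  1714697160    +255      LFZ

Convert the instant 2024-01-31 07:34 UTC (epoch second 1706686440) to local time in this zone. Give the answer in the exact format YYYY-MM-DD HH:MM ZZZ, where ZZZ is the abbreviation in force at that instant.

Query: 2024-01-31 07:34 UTC
Rule 4/5 (XWE, +03:45): 2024-01-16 11:29 UTC ≤ query < 2024-05-03 00:46 UTC
7·60 + 34 + 225 = 679 min
679 = 0·1440 + 679; 679 = 11·60 + 19 → 11:19, same day
→ 2024-01-31 11:19 XWE

2024-01-31 11:19 XWE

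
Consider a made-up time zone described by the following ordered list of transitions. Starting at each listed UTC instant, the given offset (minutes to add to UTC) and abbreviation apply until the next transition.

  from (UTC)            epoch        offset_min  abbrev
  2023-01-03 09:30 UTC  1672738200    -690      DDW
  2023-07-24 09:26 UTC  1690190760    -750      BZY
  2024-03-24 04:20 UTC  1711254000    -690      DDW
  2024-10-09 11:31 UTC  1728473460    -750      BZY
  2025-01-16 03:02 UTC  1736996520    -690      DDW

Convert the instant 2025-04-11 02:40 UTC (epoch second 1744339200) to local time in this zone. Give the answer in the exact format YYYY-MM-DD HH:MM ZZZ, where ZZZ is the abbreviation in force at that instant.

Query: 2025-04-11 02:40 UTC
Rule 5/5 (DDW, -11:30): 2025-01-16 03:02 UTC ≤ query < +∞
2·60 + 40 - 690 = -530 min
-530 = -1·1440 + 910; 910 = 15·60 + 10 → 15:10, 2025-04-11 - 1 day = 2025-04-10
→ 2025-04-10 15:10 DDW

2025-04-10 15:10 DDW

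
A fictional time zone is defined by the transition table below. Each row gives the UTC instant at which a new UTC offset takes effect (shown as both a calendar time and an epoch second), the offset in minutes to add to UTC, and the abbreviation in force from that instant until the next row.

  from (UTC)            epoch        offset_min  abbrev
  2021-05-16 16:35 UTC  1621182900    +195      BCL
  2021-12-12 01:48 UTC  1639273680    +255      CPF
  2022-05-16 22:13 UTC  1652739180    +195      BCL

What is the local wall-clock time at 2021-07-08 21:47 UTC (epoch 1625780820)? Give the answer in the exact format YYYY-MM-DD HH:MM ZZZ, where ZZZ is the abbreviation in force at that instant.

2021-07-09 01:02 BCL

Query: 2021-07-08 21:47 UTC
Rule 1/3 (BCL, +03:15): 2021-05-16 16:35 UTC ≤ query < 2021-12-12 01:48 UTC
21·60 + 47 + 195 = 1502 min
1502 = 1·1440 + 62; 62 = 1·60 + 2 → 01:02, 2021-07-08 + 1 day = 2021-07-09
→ 2021-07-09 01:02 BCL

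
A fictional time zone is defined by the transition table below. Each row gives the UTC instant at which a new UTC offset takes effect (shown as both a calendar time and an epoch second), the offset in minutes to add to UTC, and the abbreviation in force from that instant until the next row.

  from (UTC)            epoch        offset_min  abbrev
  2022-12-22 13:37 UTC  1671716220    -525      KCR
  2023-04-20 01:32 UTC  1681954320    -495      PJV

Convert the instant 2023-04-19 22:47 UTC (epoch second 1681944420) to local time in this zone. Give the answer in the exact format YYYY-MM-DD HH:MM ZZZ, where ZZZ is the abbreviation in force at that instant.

Query: 2023-04-19 22:47 UTC
Rule 1/2 (KCR, -08:45): 2022-12-22 13:37 UTC ≤ query < 2023-04-20 01:32 UTC
22·60 + 47 - 525 = 842 min
842 = 0·1440 + 842; 842 = 14·60 + 2 → 14:02, same day
→ 2023-04-19 14:02 KCR

2023-04-19 14:02 KCR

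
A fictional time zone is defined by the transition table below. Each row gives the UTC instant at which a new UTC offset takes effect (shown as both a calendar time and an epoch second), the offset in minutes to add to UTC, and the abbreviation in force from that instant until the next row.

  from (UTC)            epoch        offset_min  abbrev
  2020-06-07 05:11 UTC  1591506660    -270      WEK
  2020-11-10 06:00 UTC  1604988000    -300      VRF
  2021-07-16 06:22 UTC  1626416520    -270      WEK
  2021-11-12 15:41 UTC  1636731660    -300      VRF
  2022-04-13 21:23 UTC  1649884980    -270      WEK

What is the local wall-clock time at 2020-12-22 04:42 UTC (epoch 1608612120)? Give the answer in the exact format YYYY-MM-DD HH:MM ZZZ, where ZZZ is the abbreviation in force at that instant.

2020-12-21 23:42 VRF

Query: 2020-12-22 04:42 UTC
Rule 2/5 (VRF, -05:00): 2020-11-10 06:00 UTC ≤ query < 2021-07-16 06:22 UTC
4·60 + 42 - 300 = -18 min
-18 = -1·1440 + 1422; 1422 = 23·60 + 42 → 23:42, 2020-12-22 - 1 day = 2020-12-21
→ 2020-12-21 23:42 VRF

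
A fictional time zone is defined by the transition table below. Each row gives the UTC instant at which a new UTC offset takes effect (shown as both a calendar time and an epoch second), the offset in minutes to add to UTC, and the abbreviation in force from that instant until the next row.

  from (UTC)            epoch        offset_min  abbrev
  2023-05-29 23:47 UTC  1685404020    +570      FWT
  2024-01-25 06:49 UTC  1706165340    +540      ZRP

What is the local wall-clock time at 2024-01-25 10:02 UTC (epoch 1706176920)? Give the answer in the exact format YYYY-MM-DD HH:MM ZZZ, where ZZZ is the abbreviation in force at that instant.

2024-01-25 19:02 ZRP

Query: 2024-01-25 10:02 UTC
Rule 2/2 (ZRP, +09:00): 2024-01-25 06:49 UTC ≤ query < +∞
10·60 + 2 + 540 = 1142 min
1142 = 0·1440 + 1142; 1142 = 19·60 + 2 → 19:02, same day
→ 2024-01-25 19:02 ZRP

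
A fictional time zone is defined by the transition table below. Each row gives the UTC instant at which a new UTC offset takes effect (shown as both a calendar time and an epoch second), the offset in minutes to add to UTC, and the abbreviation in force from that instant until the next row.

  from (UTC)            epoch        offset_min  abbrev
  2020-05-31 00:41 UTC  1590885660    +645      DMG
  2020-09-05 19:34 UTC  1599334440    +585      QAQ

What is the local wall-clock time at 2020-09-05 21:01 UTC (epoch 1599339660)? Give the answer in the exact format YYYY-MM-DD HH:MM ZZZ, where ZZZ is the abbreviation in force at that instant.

2020-09-06 06:46 QAQ

Query: 2020-09-05 21:01 UTC
Rule 2/2 (QAQ, +09:45): 2020-09-05 19:34 UTC ≤ query < +∞
21·60 + 1 + 585 = 1846 min
1846 = 1·1440 + 406; 406 = 6·60 + 46 → 06:46, 2020-09-05 + 1 day = 2020-09-06
→ 2020-09-06 06:46 QAQ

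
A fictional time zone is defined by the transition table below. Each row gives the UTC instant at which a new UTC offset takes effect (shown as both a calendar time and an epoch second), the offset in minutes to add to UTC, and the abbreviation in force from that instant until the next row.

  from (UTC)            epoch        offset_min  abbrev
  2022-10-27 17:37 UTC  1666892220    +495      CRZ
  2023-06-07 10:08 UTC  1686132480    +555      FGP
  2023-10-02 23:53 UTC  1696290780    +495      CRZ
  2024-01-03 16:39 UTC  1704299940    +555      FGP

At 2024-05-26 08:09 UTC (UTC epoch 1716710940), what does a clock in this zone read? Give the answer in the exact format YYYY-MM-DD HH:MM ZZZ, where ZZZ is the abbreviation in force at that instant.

Query: 2024-05-26 08:09 UTC
Rule 4/4 (FGP, +09:15): 2024-01-03 16:39 UTC ≤ query < +∞
8·60 + 9 + 555 = 1044 min
1044 = 0·1440 + 1044; 1044 = 17·60 + 24 → 17:24, same day
→ 2024-05-26 17:24 FGP

2024-05-26 17:24 FGP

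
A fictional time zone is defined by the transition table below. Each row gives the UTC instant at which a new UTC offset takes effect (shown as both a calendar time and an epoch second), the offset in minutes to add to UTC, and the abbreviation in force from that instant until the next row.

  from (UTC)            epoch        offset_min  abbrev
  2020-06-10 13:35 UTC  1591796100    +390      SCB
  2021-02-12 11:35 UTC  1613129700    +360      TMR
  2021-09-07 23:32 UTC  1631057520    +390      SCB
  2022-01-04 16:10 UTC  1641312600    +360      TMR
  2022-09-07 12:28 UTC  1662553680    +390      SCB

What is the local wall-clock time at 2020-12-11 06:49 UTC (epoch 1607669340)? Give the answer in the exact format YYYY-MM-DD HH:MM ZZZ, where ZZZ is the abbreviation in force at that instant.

Query: 2020-12-11 06:49 UTC
Rule 1/5 (SCB, +06:30): 2020-06-10 13:35 UTC ≤ query < 2021-02-12 11:35 UTC
6·60 + 49 + 390 = 799 min
799 = 0·1440 + 799; 799 = 13·60 + 19 → 13:19, same day
→ 2020-12-11 13:19 SCB

2020-12-11 13:19 SCB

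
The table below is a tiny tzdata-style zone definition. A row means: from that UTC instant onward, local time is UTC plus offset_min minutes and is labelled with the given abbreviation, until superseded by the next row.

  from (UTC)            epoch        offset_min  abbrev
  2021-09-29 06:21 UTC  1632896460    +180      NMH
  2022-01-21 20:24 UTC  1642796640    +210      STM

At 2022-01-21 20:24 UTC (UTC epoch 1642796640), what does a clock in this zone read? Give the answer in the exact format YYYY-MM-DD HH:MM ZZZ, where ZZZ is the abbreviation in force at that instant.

2022-01-21 23:54 STM

Query: 2022-01-21 20:24 UTC
Rule 2/2 (STM, +03:30): 2022-01-21 20:24 UTC ≤ query < +∞
20·60 + 24 + 210 = 1434 min
1434 = 0·1440 + 1434; 1434 = 23·60 + 54 → 23:54, same day
→ 2022-01-21 23:54 STM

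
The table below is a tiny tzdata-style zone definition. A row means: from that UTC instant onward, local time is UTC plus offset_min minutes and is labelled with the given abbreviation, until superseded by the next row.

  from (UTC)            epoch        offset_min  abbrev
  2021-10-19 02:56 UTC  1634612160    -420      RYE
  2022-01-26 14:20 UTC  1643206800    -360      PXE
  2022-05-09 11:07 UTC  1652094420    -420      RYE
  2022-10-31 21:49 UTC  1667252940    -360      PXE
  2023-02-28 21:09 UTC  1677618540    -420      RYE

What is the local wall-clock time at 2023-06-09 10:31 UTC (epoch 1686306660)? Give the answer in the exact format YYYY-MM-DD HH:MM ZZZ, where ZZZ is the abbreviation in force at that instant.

2023-06-09 03:31 RYE

Query: 2023-06-09 10:31 UTC
Rule 5/5 (RYE, -07:00): 2023-02-28 21:09 UTC ≤ query < +∞
10·60 + 31 - 420 = 211 min
211 = 0·1440 + 211; 211 = 3·60 + 31 → 03:31, same day
→ 2023-06-09 03:31 RYE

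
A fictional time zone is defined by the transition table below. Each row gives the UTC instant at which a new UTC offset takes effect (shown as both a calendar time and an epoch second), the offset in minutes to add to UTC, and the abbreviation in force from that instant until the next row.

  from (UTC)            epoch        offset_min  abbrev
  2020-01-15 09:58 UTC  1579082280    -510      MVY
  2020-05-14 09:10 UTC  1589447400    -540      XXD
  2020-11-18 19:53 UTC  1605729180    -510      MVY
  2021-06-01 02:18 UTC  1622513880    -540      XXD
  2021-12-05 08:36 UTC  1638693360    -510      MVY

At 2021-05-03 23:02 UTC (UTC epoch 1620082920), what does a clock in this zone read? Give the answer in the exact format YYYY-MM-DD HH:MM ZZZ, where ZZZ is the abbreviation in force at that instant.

Query: 2021-05-03 23:02 UTC
Rule 3/5 (MVY, -08:30): 2020-11-18 19:53 UTC ≤ query < 2021-06-01 02:18 UTC
23·60 + 2 - 510 = 872 min
872 = 0·1440 + 872; 872 = 14·60 + 32 → 14:32, same day
→ 2021-05-03 14:32 MVY

2021-05-03 14:32 MVY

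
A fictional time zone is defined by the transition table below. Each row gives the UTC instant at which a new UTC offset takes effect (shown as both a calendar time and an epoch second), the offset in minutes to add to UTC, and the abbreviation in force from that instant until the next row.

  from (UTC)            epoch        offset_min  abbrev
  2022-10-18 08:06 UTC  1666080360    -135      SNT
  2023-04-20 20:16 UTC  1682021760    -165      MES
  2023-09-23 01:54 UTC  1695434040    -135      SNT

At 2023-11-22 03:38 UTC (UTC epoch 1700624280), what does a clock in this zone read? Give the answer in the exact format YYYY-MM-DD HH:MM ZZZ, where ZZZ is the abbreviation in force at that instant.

2023-11-22 01:23 SNT

Query: 2023-11-22 03:38 UTC
Rule 3/3 (SNT, -02:15): 2023-09-23 01:54 UTC ≤ query < +∞
3·60 + 38 - 135 = 83 min
83 = 0·1440 + 83; 83 = 1·60 + 23 → 01:23, same day
→ 2023-11-22 01:23 SNT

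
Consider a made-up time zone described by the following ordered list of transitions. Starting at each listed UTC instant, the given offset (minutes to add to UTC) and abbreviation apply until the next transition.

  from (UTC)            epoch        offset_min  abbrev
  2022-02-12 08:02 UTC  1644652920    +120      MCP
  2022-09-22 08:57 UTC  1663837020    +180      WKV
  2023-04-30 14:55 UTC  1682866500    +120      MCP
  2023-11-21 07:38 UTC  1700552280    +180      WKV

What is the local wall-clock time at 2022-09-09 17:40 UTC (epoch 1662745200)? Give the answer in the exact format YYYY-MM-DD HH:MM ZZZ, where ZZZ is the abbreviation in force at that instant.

Query: 2022-09-09 17:40 UTC
Rule 1/4 (MCP, +02:00): 2022-02-12 08:02 UTC ≤ query < 2022-09-22 08:57 UTC
17·60 + 40 + 120 = 1180 min
1180 = 0·1440 + 1180; 1180 = 19·60 + 40 → 19:40, same day
→ 2022-09-09 19:40 MCP

2022-09-09 19:40 MCP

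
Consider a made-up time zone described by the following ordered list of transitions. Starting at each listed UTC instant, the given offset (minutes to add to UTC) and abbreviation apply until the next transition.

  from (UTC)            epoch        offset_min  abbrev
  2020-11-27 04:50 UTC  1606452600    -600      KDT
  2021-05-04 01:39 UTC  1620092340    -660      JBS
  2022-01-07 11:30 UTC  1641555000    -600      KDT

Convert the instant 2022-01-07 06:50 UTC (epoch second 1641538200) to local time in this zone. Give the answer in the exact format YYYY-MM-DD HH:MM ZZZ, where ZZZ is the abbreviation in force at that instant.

2022-01-06 19:50 JBS

Query: 2022-01-07 06:50 UTC
Rule 2/3 (JBS, -11:00): 2021-05-04 01:39 UTC ≤ query < 2022-01-07 11:30 UTC
6·60 + 50 - 660 = -250 min
-250 = -1·1440 + 1190; 1190 = 19·60 + 50 → 19:50, 2022-01-07 - 1 day = 2022-01-06
→ 2022-01-06 19:50 JBS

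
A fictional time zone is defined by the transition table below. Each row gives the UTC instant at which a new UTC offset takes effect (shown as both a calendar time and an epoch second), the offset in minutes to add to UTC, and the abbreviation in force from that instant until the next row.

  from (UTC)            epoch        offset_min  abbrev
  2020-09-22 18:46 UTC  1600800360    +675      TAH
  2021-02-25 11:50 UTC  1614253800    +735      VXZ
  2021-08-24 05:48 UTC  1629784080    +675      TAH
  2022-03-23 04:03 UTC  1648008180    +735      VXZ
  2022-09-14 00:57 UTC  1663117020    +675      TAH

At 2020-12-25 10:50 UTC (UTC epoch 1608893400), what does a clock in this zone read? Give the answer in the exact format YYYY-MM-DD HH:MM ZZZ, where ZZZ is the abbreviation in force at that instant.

Query: 2020-12-25 10:50 UTC
Rule 1/5 (TAH, +11:15): 2020-09-22 18:46 UTC ≤ query < 2021-02-25 11:50 UTC
10·60 + 50 + 675 = 1325 min
1325 = 0·1440 + 1325; 1325 = 22·60 + 5 → 22:05, same day
→ 2020-12-25 22:05 TAH

2020-12-25 22:05 TAH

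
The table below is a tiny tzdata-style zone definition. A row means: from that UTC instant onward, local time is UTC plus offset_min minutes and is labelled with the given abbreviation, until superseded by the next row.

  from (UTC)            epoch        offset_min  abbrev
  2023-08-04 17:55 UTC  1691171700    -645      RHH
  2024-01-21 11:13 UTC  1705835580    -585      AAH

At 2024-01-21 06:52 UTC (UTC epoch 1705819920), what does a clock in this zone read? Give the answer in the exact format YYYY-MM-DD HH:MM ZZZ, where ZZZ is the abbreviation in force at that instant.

Query: 2024-01-21 06:52 UTC
Rule 1/2 (RHH, -10:45): 2023-08-04 17:55 UTC ≤ query < 2024-01-21 11:13 UTC
6·60 + 52 - 645 = -233 min
-233 = -1·1440 + 1207; 1207 = 20·60 + 7 → 20:07, 2024-01-21 - 1 day = 2024-01-20
→ 2024-01-20 20:07 RHH

2024-01-20 20:07 RHH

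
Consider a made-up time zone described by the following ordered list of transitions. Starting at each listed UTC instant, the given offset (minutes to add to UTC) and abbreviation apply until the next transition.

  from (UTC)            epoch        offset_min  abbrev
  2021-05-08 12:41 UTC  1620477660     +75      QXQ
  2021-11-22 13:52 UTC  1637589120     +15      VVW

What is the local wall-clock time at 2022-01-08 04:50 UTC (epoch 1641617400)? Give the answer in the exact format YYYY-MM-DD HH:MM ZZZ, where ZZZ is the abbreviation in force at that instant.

Query: 2022-01-08 04:50 UTC
Rule 2/2 (VVW, +00:15): 2021-11-22 13:52 UTC ≤ query < +∞
4·60 + 50 + 15 = 305 min
305 = 0·1440 + 305; 305 = 5·60 + 5 → 05:05, same day
→ 2022-01-08 05:05 VVW

2022-01-08 05:05 VVW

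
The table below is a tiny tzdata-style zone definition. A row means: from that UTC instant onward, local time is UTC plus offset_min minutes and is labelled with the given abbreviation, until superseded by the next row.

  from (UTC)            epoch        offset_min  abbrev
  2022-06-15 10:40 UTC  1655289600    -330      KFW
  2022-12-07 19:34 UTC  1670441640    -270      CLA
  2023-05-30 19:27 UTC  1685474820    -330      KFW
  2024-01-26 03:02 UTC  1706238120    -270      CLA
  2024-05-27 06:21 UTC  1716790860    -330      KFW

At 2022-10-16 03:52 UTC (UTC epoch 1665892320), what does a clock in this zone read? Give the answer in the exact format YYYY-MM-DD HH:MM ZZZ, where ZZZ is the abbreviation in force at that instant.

2022-10-15 22:22 KFW

Query: 2022-10-16 03:52 UTC
Rule 1/5 (KFW, -05:30): 2022-06-15 10:40 UTC ≤ query < 2022-12-07 19:34 UTC
3·60 + 52 - 330 = -98 min
-98 = -1·1440 + 1342; 1342 = 22·60 + 22 → 22:22, 2022-10-16 - 1 day = 2022-10-15
→ 2022-10-15 22:22 KFW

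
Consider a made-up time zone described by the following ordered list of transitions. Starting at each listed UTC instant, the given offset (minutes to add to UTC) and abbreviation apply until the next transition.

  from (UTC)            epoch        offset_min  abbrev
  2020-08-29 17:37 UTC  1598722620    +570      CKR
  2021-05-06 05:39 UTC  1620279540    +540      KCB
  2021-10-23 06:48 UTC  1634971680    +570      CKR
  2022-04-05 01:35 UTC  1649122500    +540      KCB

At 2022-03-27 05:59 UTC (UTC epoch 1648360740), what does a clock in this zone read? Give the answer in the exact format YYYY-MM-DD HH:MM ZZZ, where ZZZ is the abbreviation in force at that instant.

Query: 2022-03-27 05:59 UTC
Rule 3/4 (CKR, +09:30): 2021-10-23 06:48 UTC ≤ query < 2022-04-05 01:35 UTC
5·60 + 59 + 570 = 929 min
929 = 0·1440 + 929; 929 = 15·60 + 29 → 15:29, same day
→ 2022-03-27 15:29 CKR

2022-03-27 15:29 CKR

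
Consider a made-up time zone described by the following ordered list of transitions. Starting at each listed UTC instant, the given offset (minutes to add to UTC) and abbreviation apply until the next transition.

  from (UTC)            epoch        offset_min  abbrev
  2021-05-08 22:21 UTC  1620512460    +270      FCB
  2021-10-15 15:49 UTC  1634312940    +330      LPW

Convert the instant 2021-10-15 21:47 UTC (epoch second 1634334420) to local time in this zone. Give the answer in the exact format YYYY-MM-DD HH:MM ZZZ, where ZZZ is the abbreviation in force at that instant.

Query: 2021-10-15 21:47 UTC
Rule 2/2 (LPW, +05:30): 2021-10-15 15:49 UTC ≤ query < +∞
21·60 + 47 + 330 = 1637 min
1637 = 1·1440 + 197; 197 = 3·60 + 17 → 03:17, 2021-10-15 + 1 day = 2021-10-16
→ 2021-10-16 03:17 LPW

2021-10-16 03:17 LPW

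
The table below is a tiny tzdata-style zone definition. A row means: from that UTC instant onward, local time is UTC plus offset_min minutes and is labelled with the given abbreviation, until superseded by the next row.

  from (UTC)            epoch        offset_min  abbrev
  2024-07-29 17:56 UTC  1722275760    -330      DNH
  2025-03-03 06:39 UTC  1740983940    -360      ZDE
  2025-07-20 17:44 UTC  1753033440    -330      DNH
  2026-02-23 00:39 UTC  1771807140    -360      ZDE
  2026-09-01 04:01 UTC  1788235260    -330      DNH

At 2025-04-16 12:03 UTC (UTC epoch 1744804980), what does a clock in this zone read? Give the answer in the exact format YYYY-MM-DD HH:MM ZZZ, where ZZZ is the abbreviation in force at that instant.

Query: 2025-04-16 12:03 UTC
Rule 2/5 (ZDE, -06:00): 2025-03-03 06:39 UTC ≤ query < 2025-07-20 17:44 UTC
12·60 + 3 - 360 = 363 min
363 = 0·1440 + 363; 363 = 6·60 + 3 → 06:03, same day
→ 2025-04-16 06:03 ZDE

2025-04-16 06:03 ZDE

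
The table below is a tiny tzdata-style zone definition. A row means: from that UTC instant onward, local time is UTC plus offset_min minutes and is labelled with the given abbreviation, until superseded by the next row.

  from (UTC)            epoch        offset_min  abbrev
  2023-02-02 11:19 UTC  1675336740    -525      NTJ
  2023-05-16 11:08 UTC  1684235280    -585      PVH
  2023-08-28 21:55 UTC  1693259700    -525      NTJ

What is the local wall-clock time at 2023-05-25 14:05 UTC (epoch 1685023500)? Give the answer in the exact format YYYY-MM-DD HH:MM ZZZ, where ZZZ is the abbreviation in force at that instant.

Query: 2023-05-25 14:05 UTC
Rule 2/3 (PVH, -09:45): 2023-05-16 11:08 UTC ≤ query < 2023-08-28 21:55 UTC
14·60 + 5 - 585 = 260 min
260 = 0·1440 + 260; 260 = 4·60 + 20 → 04:20, same day
→ 2023-05-25 04:20 PVH

2023-05-25 04:20 PVH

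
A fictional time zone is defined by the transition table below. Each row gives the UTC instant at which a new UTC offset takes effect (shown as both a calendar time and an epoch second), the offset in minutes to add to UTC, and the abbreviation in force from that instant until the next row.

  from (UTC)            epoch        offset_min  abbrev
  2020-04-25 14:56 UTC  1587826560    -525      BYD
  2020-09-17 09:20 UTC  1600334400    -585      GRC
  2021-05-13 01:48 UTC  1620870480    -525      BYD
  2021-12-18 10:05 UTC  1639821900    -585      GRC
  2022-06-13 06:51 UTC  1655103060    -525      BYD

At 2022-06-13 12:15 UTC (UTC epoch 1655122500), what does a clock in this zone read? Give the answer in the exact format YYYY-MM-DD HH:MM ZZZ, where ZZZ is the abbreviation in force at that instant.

2022-06-13 03:30 BYD

Query: 2022-06-13 12:15 UTC
Rule 5/5 (BYD, -08:45): 2022-06-13 06:51 UTC ≤ query < +∞
12·60 + 15 - 525 = 210 min
210 = 0·1440 + 210; 210 = 3·60 + 30 → 03:30, same day
→ 2022-06-13 03:30 BYD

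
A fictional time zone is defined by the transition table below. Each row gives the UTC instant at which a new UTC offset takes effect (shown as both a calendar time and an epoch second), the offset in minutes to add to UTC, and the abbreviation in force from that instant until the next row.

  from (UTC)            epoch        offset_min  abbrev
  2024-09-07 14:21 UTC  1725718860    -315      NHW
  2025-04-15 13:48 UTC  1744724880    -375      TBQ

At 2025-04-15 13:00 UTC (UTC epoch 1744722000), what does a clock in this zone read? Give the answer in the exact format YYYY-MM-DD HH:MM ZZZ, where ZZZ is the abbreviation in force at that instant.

2025-04-15 07:45 NHW

Query: 2025-04-15 13:00 UTC
Rule 1/2 (NHW, -05:15): 2024-09-07 14:21 UTC ≤ query < 2025-04-15 13:48 UTC
13·60 + 0 - 315 = 465 min
465 = 0·1440 + 465; 465 = 7·60 + 45 → 07:45, same day
→ 2025-04-15 07:45 NHW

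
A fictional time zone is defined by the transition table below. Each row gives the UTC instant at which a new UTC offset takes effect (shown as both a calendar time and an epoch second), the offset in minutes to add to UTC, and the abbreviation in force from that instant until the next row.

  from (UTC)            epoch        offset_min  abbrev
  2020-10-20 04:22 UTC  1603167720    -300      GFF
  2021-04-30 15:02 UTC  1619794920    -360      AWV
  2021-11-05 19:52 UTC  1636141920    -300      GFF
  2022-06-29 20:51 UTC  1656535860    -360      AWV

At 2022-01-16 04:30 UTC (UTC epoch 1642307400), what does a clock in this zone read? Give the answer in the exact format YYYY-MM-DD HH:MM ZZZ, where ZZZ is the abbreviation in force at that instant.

2022-01-15 23:30 GFF

Query: 2022-01-16 04:30 UTC
Rule 3/4 (GFF, -05:00): 2021-11-05 19:52 UTC ≤ query < 2022-06-29 20:51 UTC
4·60 + 30 - 300 = -30 min
-30 = -1·1440 + 1410; 1410 = 23·60 + 30 → 23:30, 2022-01-16 - 1 day = 2022-01-15
→ 2022-01-15 23:30 GFF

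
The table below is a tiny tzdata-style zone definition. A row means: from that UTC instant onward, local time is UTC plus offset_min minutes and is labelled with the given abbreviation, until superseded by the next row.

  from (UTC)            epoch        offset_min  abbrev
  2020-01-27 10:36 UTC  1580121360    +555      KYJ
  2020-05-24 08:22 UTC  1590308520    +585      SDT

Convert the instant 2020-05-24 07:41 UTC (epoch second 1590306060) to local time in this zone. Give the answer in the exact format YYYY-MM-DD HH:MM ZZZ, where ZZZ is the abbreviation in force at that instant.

2020-05-24 16:56 KYJ

Query: 2020-05-24 07:41 UTC
Rule 1/2 (KYJ, +09:15): 2020-01-27 10:36 UTC ≤ query < 2020-05-24 08:22 UTC
7·60 + 41 + 555 = 1016 min
1016 = 0·1440 + 1016; 1016 = 16·60 + 56 → 16:56, same day
→ 2020-05-24 16:56 KYJ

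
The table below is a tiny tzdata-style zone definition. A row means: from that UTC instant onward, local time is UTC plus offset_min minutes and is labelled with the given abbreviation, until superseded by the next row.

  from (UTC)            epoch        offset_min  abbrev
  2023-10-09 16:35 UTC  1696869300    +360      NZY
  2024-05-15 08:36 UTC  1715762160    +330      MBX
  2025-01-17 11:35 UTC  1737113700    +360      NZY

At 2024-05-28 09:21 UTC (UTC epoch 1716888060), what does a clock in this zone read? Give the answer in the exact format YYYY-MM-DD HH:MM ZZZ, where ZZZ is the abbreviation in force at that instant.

Query: 2024-05-28 09:21 UTC
Rule 2/3 (MBX, +05:30): 2024-05-15 08:36 UTC ≤ query < 2025-01-17 11:35 UTC
9·60 + 21 + 330 = 891 min
891 = 0·1440 + 891; 891 = 14·60 + 51 → 14:51, same day
→ 2024-05-28 14:51 MBX

2024-05-28 14:51 MBX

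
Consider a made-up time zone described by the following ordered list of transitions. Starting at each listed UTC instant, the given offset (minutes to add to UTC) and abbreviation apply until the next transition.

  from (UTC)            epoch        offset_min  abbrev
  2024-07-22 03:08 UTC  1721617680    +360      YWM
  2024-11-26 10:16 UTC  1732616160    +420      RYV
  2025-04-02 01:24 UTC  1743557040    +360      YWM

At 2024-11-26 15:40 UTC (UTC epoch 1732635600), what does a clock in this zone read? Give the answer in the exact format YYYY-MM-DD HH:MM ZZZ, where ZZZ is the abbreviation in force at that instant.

2024-11-26 22:40 RYV

Query: 2024-11-26 15:40 UTC
Rule 2/3 (RYV, +07:00): 2024-11-26 10:16 UTC ≤ query < 2025-04-02 01:24 UTC
15·60 + 40 + 420 = 1360 min
1360 = 0·1440 + 1360; 1360 = 22·60 + 40 → 22:40, same day
→ 2024-11-26 22:40 RYV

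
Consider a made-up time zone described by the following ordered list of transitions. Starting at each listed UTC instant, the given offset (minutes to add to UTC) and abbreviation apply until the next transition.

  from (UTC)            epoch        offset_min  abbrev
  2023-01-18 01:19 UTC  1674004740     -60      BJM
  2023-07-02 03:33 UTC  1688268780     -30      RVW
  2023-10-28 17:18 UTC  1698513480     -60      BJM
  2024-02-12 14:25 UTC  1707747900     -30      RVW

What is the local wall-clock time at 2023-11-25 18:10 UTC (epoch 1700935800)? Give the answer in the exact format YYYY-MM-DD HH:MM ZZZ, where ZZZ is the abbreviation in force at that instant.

Query: 2023-11-25 18:10 UTC
Rule 3/4 (BJM, -01:00): 2023-10-28 17:18 UTC ≤ query < 2024-02-12 14:25 UTC
18·60 + 10 - 60 = 1030 min
1030 = 0·1440 + 1030; 1030 = 17·60 + 10 → 17:10, same day
→ 2023-11-25 17:10 BJM

2023-11-25 17:10 BJM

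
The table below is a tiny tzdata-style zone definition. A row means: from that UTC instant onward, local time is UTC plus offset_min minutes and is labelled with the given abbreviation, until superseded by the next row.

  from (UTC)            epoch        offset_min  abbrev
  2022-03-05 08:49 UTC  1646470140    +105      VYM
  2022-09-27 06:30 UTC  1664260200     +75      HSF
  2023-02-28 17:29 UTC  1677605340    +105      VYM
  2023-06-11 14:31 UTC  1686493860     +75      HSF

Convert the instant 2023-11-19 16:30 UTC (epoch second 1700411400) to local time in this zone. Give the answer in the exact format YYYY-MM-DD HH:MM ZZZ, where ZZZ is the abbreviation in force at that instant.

2023-11-19 17:45 HSF

Query: 2023-11-19 16:30 UTC
Rule 4/4 (HSF, +01:15): 2023-06-11 14:31 UTC ≤ query < +∞
16·60 + 30 + 75 = 1065 min
1065 = 0·1440 + 1065; 1065 = 17·60 + 45 → 17:45, same day
→ 2023-11-19 17:45 HSF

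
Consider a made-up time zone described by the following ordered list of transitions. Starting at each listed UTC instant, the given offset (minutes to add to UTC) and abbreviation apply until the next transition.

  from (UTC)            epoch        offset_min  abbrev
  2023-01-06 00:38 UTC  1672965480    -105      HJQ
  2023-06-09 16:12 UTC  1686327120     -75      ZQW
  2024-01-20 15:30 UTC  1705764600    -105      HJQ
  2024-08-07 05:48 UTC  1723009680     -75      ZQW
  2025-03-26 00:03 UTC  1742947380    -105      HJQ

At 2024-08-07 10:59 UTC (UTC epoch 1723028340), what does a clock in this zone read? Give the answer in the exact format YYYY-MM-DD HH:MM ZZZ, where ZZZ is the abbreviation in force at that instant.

Query: 2024-08-07 10:59 UTC
Rule 4/5 (ZQW, -01:15): 2024-08-07 05:48 UTC ≤ query < 2025-03-26 00:03 UTC
10·60 + 59 - 75 = 584 min
584 = 0·1440 + 584; 584 = 9·60 + 44 → 09:44, same day
→ 2024-08-07 09:44 ZQW

2024-08-07 09:44 ZQW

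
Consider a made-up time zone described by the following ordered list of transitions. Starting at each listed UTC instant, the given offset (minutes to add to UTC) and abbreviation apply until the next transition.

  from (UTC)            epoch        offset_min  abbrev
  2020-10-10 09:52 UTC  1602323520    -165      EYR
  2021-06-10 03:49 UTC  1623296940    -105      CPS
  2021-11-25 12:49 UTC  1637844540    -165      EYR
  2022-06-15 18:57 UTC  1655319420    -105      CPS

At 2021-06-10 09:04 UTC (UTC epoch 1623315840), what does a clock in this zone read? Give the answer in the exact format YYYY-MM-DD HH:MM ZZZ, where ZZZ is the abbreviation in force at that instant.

2021-06-10 07:19 CPS

Query: 2021-06-10 09:04 UTC
Rule 2/4 (CPS, -01:45): 2021-06-10 03:49 UTC ≤ query < 2021-11-25 12:49 UTC
9·60 + 4 - 105 = 439 min
439 = 0·1440 + 439; 439 = 7·60 + 19 → 07:19, same day
→ 2021-06-10 07:19 CPS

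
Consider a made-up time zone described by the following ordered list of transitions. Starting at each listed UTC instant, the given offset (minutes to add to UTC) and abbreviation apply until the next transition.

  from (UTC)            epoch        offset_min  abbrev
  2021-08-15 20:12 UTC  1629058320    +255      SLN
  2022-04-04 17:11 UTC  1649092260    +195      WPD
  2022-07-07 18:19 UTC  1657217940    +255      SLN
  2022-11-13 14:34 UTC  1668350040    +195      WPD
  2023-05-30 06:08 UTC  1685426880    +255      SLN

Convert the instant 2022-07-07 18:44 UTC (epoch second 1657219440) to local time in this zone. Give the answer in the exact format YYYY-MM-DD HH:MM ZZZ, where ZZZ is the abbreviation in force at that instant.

Query: 2022-07-07 18:44 UTC
Rule 3/5 (SLN, +04:15): 2022-07-07 18:19 UTC ≤ query < 2022-11-13 14:34 UTC
18·60 + 44 + 255 = 1379 min
1379 = 0·1440 + 1379; 1379 = 22·60 + 59 → 22:59, same day
→ 2022-07-07 22:59 SLN

2022-07-07 22:59 SLN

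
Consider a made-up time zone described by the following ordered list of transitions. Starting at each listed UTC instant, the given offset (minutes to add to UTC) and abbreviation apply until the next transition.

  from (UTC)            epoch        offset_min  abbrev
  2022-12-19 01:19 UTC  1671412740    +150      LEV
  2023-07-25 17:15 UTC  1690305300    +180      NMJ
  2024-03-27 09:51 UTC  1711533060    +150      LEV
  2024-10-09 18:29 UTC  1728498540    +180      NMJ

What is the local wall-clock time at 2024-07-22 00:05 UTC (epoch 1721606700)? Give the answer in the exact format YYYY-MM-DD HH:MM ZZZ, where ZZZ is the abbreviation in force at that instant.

Query: 2024-07-22 00:05 UTC
Rule 3/4 (LEV, +02:30): 2024-03-27 09:51 UTC ≤ query < 2024-10-09 18:29 UTC
0·60 + 5 + 150 = 155 min
155 = 0·1440 + 155; 155 = 2·60 + 35 → 02:35, same day
→ 2024-07-22 02:35 LEV

2024-07-22 02:35 LEV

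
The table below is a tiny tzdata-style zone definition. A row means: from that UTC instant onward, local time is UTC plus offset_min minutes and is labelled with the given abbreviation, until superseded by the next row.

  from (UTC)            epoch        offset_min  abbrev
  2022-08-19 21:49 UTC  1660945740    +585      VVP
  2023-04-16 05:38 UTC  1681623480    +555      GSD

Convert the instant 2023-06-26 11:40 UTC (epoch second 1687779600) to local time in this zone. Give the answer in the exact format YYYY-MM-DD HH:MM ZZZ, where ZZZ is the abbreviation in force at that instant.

2023-06-26 20:55 GSD

Query: 2023-06-26 11:40 UTC
Rule 2/2 (GSD, +09:15): 2023-04-16 05:38 UTC ≤ query < +∞
11·60 + 40 + 555 = 1255 min
1255 = 0·1440 + 1255; 1255 = 20·60 + 55 → 20:55, same day
→ 2023-06-26 20:55 GSD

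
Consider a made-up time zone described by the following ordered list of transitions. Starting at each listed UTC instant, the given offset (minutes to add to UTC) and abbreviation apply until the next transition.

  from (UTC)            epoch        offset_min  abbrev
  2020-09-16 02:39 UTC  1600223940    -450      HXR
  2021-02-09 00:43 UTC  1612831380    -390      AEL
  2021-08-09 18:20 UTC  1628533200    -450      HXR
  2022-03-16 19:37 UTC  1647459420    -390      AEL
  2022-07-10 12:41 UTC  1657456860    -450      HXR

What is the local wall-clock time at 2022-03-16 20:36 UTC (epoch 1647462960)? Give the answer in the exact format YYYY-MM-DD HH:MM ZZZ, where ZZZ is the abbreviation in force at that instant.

Query: 2022-03-16 20:36 UTC
Rule 4/5 (AEL, -06:30): 2022-03-16 19:37 UTC ≤ query < 2022-07-10 12:41 UTC
20·60 + 36 - 390 = 846 min
846 = 0·1440 + 846; 846 = 14·60 + 6 → 14:06, same day
→ 2022-03-16 14:06 AEL

2022-03-16 14:06 AEL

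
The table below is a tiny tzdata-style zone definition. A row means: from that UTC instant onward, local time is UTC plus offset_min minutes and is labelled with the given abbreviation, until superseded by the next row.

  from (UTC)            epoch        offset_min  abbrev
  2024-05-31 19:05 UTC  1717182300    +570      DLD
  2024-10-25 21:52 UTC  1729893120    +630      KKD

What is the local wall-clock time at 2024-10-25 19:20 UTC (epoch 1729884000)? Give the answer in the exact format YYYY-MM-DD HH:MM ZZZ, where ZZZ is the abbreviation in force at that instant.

Query: 2024-10-25 19:20 UTC
Rule 1/2 (DLD, +09:30): 2024-05-31 19:05 UTC ≤ query < 2024-10-25 21:52 UTC
19·60 + 20 + 570 = 1730 min
1730 = 1·1440 + 290; 290 = 4·60 + 50 → 04:50, 2024-10-25 + 1 day = 2024-10-26
→ 2024-10-26 04:50 DLD

2024-10-26 04:50 DLD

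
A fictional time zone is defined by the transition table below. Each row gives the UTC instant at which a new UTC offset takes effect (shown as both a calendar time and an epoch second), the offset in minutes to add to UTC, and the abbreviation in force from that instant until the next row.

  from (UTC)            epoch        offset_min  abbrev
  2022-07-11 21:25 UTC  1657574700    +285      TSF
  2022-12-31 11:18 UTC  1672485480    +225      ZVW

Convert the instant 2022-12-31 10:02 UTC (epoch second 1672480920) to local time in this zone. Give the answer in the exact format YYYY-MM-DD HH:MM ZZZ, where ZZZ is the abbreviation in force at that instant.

2022-12-31 14:47 TSF

Query: 2022-12-31 10:02 UTC
Rule 1/2 (TSF, +04:45): 2022-07-11 21:25 UTC ≤ query < 2022-12-31 11:18 UTC
10·60 + 2 + 285 = 887 min
887 = 0·1440 + 887; 887 = 14·60 + 47 → 14:47, same day
→ 2022-12-31 14:47 TSF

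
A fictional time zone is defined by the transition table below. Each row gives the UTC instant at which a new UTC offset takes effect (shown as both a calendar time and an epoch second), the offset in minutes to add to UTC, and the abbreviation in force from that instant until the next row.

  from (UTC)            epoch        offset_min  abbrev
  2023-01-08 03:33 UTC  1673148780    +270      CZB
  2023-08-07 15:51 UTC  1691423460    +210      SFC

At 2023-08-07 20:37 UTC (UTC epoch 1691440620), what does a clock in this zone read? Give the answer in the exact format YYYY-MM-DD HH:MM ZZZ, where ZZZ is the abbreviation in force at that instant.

Query: 2023-08-07 20:37 UTC
Rule 2/2 (SFC, +03:30): 2023-08-07 15:51 UTC ≤ query < +∞
20·60 + 37 + 210 = 1447 min
1447 = 1·1440 + 7; 7 = 0·60 + 7 → 00:07, 2023-08-07 + 1 day = 2023-08-08
→ 2023-08-08 00:07 SFC

2023-08-08 00:07 SFC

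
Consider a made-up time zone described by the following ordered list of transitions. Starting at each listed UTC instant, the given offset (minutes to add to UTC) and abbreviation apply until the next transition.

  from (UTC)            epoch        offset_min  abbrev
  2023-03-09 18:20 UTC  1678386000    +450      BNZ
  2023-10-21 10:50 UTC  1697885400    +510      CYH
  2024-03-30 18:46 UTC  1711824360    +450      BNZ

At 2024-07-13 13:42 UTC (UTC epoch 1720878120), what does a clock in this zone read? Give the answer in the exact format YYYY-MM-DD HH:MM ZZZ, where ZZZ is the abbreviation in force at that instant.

Query: 2024-07-13 13:42 UTC
Rule 3/3 (BNZ, +07:30): 2024-03-30 18:46 UTC ≤ query < +∞
13·60 + 42 + 450 = 1272 min
1272 = 0·1440 + 1272; 1272 = 21·60 + 12 → 21:12, same day
→ 2024-07-13 21:12 BNZ

2024-07-13 21:12 BNZ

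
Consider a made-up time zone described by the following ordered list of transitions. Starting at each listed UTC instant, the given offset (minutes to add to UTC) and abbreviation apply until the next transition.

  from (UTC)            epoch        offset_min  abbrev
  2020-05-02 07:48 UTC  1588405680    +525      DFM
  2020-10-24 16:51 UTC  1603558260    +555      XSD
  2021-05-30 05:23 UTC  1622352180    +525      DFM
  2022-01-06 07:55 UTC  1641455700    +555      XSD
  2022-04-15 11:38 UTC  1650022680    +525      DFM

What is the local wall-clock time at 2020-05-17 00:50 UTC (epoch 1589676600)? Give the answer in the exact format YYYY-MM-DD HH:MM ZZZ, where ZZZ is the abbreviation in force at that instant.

2020-05-17 09:35 DFM

Query: 2020-05-17 00:50 UTC
Rule 1/5 (DFM, +08:45): 2020-05-02 07:48 UTC ≤ query < 2020-10-24 16:51 UTC
0·60 + 50 + 525 = 575 min
575 = 0·1440 + 575; 575 = 9·60 + 35 → 09:35, same day
→ 2020-05-17 09:35 DFM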